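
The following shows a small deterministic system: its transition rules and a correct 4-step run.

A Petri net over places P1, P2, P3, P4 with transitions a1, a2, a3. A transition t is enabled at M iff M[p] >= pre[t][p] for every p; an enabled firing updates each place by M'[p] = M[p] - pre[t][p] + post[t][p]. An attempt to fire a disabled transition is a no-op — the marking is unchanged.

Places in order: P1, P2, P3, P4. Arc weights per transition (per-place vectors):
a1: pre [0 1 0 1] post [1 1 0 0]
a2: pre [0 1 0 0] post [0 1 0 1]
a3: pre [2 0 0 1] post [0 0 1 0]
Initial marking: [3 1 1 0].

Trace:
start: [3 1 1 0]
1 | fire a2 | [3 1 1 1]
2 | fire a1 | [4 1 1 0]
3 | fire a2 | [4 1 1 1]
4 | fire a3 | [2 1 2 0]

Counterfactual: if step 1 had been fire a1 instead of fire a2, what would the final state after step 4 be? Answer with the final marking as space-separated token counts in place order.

(re-executing from step 1 with the substitution; state before step 1: [3 1 1 0])
1 | fire a1 | [3 1 1 0]
2 | fire a1 | [3 1 1 0]
3 | fire a2 | [3 1 1 1]
4 | fire a3 | [1 1 2 0]

1 1 2 0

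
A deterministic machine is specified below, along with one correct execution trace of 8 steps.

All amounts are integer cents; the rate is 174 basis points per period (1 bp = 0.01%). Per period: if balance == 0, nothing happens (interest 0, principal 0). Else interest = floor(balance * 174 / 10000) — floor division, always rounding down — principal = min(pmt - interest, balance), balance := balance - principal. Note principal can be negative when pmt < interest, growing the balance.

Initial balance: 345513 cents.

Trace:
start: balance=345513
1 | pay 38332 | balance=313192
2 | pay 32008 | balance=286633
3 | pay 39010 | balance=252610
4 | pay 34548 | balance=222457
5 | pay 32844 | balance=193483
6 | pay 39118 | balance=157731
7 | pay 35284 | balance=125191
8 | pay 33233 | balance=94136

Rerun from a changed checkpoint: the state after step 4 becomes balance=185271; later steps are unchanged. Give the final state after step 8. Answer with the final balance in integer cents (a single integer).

54293

state after step 4 := balance=185271
5 | pay 32844 | balance=155650
6 | pay 39118 | balance=119240
7 | pay 35284 | balance=86030
8 | pay 33233 | balance=54293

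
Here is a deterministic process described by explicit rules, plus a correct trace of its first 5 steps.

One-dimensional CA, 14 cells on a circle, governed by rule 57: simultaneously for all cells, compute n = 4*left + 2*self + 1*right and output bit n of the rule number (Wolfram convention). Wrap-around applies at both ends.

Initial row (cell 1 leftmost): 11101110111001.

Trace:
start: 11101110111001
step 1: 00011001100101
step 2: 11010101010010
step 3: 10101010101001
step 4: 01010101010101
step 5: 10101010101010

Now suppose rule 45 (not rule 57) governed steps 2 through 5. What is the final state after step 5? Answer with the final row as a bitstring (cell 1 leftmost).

10101000000000

(re-executing steps 2..5 under rule 45; state before step 2: 00011001100101)
step 2: 01010001000111
step 3: 11110101010100
step 4: 10001111111100
step 5: 10101000000000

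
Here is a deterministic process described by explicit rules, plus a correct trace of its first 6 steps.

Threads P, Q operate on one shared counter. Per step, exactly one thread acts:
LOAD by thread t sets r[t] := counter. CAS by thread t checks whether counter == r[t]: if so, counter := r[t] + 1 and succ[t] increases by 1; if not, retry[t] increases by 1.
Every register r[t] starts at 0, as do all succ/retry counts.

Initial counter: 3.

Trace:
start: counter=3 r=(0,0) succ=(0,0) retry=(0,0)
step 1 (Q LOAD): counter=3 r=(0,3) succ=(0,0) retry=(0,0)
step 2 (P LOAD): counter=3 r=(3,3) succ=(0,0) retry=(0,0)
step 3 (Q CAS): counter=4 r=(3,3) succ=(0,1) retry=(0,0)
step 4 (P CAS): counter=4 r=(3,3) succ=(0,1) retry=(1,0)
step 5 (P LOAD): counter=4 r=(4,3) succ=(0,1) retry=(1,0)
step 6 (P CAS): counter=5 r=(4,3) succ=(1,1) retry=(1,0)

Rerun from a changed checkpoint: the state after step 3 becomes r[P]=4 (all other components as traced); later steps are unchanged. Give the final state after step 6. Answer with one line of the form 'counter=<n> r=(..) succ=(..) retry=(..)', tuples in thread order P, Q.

state after step 3 := counter=4 r=(4,3) succ=(0,1) retry=(0,0)
step 4 (P CAS): counter=5 r=(4,3) succ=(1,1) retry=(0,0)
step 5 (P LOAD): counter=5 r=(5,3) succ=(1,1) retry=(0,0)
step 6 (P CAS): counter=6 r=(5,3) succ=(2,1) retry=(0,0)

counter=6 r=(5,3) succ=(2,1) retry=(0,0)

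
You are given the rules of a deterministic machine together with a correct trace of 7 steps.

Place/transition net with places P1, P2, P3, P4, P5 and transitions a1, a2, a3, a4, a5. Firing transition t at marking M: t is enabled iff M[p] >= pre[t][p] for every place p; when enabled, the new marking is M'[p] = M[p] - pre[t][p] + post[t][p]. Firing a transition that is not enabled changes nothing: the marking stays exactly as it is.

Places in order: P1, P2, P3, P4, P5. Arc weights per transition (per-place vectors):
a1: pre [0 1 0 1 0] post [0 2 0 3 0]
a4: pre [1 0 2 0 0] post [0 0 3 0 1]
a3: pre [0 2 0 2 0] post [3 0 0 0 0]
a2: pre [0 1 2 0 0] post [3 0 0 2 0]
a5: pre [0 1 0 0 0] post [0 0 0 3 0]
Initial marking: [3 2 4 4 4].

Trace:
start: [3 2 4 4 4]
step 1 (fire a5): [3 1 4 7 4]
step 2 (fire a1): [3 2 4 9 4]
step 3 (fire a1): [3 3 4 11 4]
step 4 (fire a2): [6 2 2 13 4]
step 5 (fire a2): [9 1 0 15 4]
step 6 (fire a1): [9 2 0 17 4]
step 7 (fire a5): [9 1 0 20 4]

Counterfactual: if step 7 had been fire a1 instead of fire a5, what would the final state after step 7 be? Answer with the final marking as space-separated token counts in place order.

9 3 0 19 4

(re-executing from step 7 with the substitution; state before step 7: [9 2 0 17 4])
step 7 (fire a1): [9 3 0 19 4]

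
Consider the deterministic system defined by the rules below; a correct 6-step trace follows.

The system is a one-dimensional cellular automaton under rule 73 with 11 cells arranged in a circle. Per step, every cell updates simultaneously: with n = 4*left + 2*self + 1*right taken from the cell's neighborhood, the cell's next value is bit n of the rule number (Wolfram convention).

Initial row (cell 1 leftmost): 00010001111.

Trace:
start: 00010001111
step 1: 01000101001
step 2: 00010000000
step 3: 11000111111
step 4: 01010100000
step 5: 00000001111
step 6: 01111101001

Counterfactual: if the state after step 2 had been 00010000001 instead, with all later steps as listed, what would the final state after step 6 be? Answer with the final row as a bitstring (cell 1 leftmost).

00011111111

state after step 2 := 00010000001
step 3: 01000111100
step 4: 00010100101
step 5: 01000000000
step 6: 00011111111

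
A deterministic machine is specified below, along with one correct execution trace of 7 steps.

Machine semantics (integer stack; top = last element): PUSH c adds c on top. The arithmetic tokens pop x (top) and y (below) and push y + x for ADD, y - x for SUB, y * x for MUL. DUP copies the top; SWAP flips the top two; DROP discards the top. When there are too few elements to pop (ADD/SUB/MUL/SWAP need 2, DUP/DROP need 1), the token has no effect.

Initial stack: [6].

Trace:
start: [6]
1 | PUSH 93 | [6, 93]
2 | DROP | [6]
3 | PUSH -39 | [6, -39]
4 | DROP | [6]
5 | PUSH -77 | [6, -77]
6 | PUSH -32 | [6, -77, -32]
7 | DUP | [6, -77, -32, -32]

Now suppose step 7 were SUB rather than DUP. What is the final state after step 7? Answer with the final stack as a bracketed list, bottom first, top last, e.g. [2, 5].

[6, -45]

(re-executing from step 7 with the substitution; state before step 7: [6, -77, -32])
7 | SUB | [6, -45]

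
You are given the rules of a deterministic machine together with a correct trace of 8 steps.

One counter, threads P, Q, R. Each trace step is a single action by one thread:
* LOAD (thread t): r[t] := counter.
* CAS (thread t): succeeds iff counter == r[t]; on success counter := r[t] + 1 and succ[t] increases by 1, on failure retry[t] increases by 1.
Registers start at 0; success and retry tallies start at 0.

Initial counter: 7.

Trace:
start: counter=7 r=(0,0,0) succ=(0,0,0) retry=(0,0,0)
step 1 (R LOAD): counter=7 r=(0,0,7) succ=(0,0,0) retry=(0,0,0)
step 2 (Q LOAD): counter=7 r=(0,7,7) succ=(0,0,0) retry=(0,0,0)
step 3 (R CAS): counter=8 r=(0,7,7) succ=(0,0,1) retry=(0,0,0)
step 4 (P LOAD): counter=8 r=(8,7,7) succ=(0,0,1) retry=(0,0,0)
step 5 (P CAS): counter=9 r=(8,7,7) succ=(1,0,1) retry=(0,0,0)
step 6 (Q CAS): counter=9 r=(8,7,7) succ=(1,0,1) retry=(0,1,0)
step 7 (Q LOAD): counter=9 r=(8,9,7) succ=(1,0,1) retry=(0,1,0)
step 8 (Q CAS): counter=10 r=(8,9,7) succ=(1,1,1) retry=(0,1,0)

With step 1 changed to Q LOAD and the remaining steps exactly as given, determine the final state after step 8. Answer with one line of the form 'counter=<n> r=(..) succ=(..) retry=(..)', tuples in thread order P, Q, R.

counter=9 r=(7,8,0) succ=(1,1,0) retry=(0,1,1)

(re-executing from step 1 with the substitution; state before step 1: counter=7 r=(0,0,0) succ=(0,0,0) retry=(0,0,0))
step 1 (Q LOAD): counter=7 r=(0,7,0) succ=(0,0,0) retry=(0,0,0)
step 2 (Q LOAD): counter=7 r=(0,7,0) succ=(0,0,0) retry=(0,0,0)
step 3 (R CAS): counter=7 r=(0,7,0) succ=(0,0,0) retry=(0,0,1)
step 4 (P LOAD): counter=7 r=(7,7,0) succ=(0,0,0) retry=(0,0,1)
step 5 (P CAS): counter=8 r=(7,7,0) succ=(1,0,0) retry=(0,0,1)
step 6 (Q CAS): counter=8 r=(7,7,0) succ=(1,0,0) retry=(0,1,1)
step 7 (Q LOAD): counter=8 r=(7,8,0) succ=(1,0,0) retry=(0,1,1)
step 8 (Q CAS): counter=9 r=(7,8,0) succ=(1,1,0) retry=(0,1,1)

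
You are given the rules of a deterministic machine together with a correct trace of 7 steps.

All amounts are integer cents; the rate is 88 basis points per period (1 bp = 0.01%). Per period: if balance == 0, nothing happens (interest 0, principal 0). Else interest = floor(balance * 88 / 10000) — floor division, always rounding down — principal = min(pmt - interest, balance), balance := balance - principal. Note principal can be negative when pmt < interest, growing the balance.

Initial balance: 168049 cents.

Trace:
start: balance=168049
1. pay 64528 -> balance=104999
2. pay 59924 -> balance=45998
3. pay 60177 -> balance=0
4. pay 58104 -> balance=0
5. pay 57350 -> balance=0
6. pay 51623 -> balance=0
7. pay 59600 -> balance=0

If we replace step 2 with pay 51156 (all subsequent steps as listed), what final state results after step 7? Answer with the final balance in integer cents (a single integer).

0

(re-executing from step 2 with the substitution; state before step 2: balance=104999)
2. pay 51156 -> balance=54766
3. pay 60177 -> balance=0
4. pay 58104 -> balance=0
5. pay 57350 -> balance=0
6. pay 51623 -> balance=0
7. pay 59600 -> balance=0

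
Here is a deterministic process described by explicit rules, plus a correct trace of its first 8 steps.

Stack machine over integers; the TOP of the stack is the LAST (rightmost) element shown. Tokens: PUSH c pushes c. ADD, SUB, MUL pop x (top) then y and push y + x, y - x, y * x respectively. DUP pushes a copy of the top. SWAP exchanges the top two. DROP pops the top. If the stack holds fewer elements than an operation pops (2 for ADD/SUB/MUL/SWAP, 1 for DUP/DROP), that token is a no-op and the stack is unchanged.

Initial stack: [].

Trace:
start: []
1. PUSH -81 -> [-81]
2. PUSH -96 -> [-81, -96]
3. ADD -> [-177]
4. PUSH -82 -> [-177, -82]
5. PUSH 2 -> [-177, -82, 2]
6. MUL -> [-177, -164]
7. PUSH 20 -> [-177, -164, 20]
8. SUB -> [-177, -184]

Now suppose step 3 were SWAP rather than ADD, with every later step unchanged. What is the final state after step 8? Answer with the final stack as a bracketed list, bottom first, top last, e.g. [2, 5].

(re-executing from step 3 with the substitution; state before step 3: [-81, -96])
3. SWAP -> [-96, -81]
4. PUSH -82 -> [-96, -81, -82]
5. PUSH 2 -> [-96, -81, -82, 2]
6. MUL -> [-96, -81, -164]
7. PUSH 20 -> [-96, -81, -164, 20]
8. SUB -> [-96, -81, -184]

[-96, -81, -184]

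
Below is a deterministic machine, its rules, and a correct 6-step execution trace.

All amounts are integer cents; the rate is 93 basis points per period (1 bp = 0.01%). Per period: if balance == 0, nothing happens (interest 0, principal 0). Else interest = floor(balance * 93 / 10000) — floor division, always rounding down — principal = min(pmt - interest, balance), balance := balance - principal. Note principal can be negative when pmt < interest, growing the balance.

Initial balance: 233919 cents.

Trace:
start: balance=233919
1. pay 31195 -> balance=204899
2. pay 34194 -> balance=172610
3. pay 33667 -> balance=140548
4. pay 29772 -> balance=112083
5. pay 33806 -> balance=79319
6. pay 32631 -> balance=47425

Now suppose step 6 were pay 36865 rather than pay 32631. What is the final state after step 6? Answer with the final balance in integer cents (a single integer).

(re-executing from step 6 with the substitution; state before step 6: balance=79319)
6. pay 36865 -> balance=43191

43191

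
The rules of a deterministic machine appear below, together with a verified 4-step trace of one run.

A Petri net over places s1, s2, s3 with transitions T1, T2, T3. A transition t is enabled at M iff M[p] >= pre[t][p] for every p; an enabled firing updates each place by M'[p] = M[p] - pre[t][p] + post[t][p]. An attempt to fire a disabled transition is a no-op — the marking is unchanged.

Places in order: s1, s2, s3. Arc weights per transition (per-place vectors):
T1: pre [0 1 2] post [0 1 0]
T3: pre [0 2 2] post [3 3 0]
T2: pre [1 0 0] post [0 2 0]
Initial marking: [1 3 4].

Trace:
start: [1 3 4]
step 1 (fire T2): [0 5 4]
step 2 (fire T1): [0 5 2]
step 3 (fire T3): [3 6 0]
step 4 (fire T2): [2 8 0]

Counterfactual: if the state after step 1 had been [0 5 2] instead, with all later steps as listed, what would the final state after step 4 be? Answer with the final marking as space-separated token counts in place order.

0 5 0

state after step 1 := [0 5 2]
step 2 (fire T1): [0 5 0]
step 3 (fire T3): [0 5 0]
step 4 (fire T2): [0 5 0]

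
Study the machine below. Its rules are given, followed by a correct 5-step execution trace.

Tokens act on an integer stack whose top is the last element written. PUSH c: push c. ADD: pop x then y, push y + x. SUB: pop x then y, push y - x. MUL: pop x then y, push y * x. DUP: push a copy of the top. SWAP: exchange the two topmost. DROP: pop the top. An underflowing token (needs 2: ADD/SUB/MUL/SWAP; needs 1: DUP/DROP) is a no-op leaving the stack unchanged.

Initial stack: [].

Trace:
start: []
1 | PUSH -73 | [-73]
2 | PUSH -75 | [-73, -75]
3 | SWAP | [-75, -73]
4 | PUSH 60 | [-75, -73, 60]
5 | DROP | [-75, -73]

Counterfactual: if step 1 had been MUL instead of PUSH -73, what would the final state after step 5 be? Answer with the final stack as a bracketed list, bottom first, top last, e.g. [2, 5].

(re-executing from step 1 with the substitution; state before step 1: [])
1 | MUL | []
2 | PUSH -75 | [-75]
3 | SWAP | [-75]
4 | PUSH 60 | [-75, 60]
5 | DROP | [-75]

[-75]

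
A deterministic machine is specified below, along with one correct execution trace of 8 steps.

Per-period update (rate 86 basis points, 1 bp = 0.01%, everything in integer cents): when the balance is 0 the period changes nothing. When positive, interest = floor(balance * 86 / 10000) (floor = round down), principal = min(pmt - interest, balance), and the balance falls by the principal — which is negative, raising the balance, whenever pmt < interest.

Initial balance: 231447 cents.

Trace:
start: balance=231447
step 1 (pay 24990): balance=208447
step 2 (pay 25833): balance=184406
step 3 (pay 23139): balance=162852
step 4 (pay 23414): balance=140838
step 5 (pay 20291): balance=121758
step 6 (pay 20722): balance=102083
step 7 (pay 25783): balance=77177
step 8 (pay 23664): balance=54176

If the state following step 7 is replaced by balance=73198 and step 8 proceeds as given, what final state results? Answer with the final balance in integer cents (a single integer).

state after step 7 := balance=73198
step 8 (pay 23664): balance=50163

50163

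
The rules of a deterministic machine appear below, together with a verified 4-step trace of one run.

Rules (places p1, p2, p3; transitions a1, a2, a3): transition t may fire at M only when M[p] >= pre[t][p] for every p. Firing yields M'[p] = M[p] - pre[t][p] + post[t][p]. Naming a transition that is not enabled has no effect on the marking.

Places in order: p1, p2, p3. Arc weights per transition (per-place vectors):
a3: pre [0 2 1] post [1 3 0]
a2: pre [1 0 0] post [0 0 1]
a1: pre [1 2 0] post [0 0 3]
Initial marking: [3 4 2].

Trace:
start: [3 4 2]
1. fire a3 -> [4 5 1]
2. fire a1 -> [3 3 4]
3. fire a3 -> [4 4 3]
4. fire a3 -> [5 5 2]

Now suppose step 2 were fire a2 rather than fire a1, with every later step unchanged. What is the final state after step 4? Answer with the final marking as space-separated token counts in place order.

(re-executing from step 2 with the substitution; state before step 2: [4 5 1])
2. fire a2 -> [3 5 2]
3. fire a3 -> [4 6 1]
4. fire a3 -> [5 7 0]

5 7 0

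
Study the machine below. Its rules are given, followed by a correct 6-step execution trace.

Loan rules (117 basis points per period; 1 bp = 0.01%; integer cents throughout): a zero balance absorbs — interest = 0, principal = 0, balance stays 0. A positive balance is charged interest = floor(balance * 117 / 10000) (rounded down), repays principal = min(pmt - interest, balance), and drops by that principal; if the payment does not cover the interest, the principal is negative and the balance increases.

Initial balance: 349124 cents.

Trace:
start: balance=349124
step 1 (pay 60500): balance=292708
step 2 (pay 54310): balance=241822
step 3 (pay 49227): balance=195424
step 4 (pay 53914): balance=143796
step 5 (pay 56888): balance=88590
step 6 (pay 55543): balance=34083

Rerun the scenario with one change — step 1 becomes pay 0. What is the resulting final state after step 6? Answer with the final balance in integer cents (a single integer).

98206

(re-executing from step 1 with the substitution; state before step 1: balance=349124)
step 1 (pay 0): balance=353208
step 2 (pay 54310): balance=303030
step 3 (pay 49227): balance=257348
step 4 (pay 53914): balance=206444
step 5 (pay 56888): balance=151971
step 6 (pay 55543): balance=98206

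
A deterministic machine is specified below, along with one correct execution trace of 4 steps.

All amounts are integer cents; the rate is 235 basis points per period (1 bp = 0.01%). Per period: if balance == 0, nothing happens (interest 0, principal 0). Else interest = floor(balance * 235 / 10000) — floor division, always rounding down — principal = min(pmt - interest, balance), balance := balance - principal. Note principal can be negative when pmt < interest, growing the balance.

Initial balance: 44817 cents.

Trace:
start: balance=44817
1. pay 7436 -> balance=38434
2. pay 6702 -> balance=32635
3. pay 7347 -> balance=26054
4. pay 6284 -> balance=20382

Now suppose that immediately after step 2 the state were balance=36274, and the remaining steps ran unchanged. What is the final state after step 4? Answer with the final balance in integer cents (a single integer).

24194

state after step 2 := balance=36274
3. pay 7347 -> balance=29779
4. pay 6284 -> balance=24194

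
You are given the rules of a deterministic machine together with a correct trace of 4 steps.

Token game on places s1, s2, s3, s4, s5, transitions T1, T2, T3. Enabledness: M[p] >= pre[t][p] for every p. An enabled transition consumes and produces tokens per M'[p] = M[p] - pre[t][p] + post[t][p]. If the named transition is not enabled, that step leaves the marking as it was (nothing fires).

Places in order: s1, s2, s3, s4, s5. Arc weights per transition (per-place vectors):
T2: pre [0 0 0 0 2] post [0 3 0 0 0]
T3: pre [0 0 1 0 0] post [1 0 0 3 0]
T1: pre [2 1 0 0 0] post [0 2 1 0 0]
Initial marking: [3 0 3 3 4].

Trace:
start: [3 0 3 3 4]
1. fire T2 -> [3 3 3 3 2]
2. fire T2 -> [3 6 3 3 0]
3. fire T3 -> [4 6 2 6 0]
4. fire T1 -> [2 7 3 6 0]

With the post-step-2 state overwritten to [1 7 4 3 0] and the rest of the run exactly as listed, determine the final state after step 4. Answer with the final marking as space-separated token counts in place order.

state after step 2 := [1 7 4 3 0]
3. fire T3 -> [2 7 3 6 0]
4. fire T1 -> [0 8 4 6 0]

0 8 4 6 0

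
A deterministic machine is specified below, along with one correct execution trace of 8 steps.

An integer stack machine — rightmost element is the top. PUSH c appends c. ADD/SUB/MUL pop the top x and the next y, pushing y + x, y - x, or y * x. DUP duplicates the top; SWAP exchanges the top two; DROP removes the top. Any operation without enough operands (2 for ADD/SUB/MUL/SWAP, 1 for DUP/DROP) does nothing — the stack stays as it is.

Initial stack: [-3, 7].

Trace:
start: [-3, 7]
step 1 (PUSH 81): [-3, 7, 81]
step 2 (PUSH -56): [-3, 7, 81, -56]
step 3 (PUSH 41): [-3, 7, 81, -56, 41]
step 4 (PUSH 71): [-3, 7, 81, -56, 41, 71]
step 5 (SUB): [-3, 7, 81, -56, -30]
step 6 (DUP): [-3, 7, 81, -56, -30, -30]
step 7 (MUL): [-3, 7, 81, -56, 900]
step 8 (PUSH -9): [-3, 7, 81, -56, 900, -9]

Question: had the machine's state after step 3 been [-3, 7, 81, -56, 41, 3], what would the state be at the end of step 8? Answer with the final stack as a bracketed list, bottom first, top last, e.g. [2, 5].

state after step 3 := [-3, 7, 81, -56, 41, 3]
step 4 (PUSH 71): [-3, 7, 81, -56, 41, 3, 71]
step 5 (SUB): [-3, 7, 81, -56, 41, -68]
step 6 (DUP): [-3, 7, 81, -56, 41, -68, -68]
step 7 (MUL): [-3, 7, 81, -56, 41, 4624]
step 8 (PUSH -9): [-3, 7, 81, -56, 41, 4624, -9]

[-3, 7, 81, -56, 41, 4624, -9]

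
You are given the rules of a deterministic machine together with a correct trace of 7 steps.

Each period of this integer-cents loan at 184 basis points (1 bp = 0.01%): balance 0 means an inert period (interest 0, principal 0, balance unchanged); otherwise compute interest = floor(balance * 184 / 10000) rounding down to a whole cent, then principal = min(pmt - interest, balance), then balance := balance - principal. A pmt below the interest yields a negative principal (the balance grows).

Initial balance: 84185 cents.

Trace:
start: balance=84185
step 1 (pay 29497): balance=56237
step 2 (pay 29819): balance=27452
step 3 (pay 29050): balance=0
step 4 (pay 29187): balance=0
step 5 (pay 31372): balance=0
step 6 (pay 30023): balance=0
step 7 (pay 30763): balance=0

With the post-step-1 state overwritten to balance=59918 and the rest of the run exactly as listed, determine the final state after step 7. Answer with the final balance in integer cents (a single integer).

state after step 1 := balance=59918
step 2 (pay 29819): balance=31201
step 3 (pay 29050): balance=2725
step 4 (pay 29187): balance=0
step 5 (pay 31372): balance=0
step 6 (pay 30023): balance=0
step 7 (pay 30763): balance=0

0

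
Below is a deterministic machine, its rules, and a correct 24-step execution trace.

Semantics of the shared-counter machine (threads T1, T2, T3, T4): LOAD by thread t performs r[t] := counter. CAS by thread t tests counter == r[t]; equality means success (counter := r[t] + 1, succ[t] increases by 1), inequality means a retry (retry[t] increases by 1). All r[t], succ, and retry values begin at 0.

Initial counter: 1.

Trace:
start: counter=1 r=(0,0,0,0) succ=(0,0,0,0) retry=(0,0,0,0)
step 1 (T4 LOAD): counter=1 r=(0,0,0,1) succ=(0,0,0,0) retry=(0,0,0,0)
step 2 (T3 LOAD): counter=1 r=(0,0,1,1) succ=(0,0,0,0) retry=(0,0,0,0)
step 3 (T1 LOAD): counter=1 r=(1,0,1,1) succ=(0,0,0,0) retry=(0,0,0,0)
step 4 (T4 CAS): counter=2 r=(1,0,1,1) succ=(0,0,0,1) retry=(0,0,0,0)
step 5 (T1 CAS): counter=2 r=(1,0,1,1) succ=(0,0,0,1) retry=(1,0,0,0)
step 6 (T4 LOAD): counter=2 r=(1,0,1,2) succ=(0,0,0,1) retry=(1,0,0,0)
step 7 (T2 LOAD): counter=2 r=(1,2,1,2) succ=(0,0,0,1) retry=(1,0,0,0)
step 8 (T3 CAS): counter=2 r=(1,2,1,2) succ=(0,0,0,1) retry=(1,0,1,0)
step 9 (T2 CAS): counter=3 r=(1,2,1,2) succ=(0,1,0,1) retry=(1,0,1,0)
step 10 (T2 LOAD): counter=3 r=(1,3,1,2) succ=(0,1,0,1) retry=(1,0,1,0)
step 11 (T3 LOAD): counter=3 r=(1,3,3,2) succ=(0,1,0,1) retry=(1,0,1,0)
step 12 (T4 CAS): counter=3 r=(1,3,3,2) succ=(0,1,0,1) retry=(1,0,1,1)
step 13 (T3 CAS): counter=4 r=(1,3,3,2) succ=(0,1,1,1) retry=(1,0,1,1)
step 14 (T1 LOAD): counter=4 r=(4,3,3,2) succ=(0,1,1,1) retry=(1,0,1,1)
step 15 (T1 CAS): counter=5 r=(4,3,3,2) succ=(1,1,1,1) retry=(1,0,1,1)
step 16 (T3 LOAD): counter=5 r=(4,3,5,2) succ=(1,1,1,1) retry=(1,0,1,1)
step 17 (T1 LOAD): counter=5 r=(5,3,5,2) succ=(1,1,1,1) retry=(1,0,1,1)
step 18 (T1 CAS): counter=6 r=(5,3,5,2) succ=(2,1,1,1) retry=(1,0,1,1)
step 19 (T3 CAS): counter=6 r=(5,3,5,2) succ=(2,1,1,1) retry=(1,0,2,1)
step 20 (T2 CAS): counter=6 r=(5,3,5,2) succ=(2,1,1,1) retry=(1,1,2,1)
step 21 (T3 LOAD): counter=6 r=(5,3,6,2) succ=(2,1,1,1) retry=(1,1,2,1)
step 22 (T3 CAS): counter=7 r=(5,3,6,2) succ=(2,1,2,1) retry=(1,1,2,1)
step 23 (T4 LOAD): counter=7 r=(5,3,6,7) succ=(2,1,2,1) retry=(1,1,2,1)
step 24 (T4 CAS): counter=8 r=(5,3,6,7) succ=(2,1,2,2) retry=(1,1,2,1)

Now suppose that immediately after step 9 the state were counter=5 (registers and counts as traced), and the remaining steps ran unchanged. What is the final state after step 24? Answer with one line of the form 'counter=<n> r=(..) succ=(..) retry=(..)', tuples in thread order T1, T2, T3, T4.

counter=10 r=(7,5,8,9) succ=(2,1,2,2) retry=(1,1,2,1)

state after step 9 := counter=5 r=(1,2,1,2) succ=(0,1,0,1) retry=(1,0,1,0)
step 10 (T2 LOAD): counter=5 r=(1,5,1,2) succ=(0,1,0,1) retry=(1,0,1,0)
step 11 (T3 LOAD): counter=5 r=(1,5,5,2) succ=(0,1,0,1) retry=(1,0,1,0)
step 12 (T4 CAS): counter=5 r=(1,5,5,2) succ=(0,1,0,1) retry=(1,0,1,1)
step 13 (T3 CAS): counter=6 r=(1,5,5,2) succ=(0,1,1,1) retry=(1,0,1,1)
step 14 (T1 LOAD): counter=6 r=(6,5,5,2) succ=(0,1,1,1) retry=(1,0,1,1)
step 15 (T1 CAS): counter=7 r=(6,5,5,2) succ=(1,1,1,1) retry=(1,0,1,1)
step 16 (T3 LOAD): counter=7 r=(6,5,7,2) succ=(1,1,1,1) retry=(1,0,1,1)
step 17 (T1 LOAD): counter=7 r=(7,5,7,2) succ=(1,1,1,1) retry=(1,0,1,1)
step 18 (T1 CAS): counter=8 r=(7,5,7,2) succ=(2,1,1,1) retry=(1,0,1,1)
step 19 (T3 CAS): counter=8 r=(7,5,7,2) succ=(2,1,1,1) retry=(1,0,2,1)
step 20 (T2 CAS): counter=8 r=(7,5,7,2) succ=(2,1,1,1) retry=(1,1,2,1)
step 21 (T3 LOAD): counter=8 r=(7,5,8,2) succ=(2,1,1,1) retry=(1,1,2,1)
step 22 (T3 CAS): counter=9 r=(7,5,8,2) succ=(2,1,2,1) retry=(1,1,2,1)
step 23 (T4 LOAD): counter=9 r=(7,5,8,9) succ=(2,1,2,1) retry=(1,1,2,1)
step 24 (T4 CAS): counter=10 r=(7,5,8,9) succ=(2,1,2,2) retry=(1,1,2,1)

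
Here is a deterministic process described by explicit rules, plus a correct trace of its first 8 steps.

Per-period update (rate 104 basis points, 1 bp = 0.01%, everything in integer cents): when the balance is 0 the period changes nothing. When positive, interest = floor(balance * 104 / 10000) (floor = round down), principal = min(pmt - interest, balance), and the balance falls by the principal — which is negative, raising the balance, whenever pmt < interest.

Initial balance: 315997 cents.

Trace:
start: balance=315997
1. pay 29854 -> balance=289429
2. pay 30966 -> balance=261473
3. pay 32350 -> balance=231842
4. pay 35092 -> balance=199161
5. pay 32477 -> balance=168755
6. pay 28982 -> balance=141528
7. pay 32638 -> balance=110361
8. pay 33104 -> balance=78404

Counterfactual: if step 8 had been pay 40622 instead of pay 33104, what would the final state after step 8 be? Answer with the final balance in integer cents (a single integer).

70886

(re-executing from step 8 with the substitution; state before step 8: balance=110361)
8. pay 40622 -> balance=70886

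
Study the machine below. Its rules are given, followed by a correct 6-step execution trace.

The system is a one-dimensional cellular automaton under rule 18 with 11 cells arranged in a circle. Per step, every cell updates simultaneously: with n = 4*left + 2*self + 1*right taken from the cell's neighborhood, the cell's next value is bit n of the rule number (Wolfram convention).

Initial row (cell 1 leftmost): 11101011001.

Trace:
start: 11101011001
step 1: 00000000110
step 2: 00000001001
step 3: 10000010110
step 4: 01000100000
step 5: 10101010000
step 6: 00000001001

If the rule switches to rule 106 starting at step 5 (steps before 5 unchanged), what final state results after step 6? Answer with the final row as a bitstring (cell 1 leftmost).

(re-executing steps 5..6 under rule 106; state before step 5: 01000100000)
step 5: 10001000000
step 6: 00010000001

00010000001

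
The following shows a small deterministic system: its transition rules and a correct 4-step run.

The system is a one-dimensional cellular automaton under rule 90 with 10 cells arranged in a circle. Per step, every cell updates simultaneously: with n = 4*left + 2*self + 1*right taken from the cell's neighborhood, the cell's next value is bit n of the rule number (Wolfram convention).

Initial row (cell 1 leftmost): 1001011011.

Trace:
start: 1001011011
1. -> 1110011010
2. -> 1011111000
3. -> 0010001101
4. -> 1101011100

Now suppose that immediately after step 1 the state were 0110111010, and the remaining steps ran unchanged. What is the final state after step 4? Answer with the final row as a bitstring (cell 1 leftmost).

state after step 1 := 0110111010
2. -> 1110101001
3. -> 0010000111
4. -> 1101001101

1101001101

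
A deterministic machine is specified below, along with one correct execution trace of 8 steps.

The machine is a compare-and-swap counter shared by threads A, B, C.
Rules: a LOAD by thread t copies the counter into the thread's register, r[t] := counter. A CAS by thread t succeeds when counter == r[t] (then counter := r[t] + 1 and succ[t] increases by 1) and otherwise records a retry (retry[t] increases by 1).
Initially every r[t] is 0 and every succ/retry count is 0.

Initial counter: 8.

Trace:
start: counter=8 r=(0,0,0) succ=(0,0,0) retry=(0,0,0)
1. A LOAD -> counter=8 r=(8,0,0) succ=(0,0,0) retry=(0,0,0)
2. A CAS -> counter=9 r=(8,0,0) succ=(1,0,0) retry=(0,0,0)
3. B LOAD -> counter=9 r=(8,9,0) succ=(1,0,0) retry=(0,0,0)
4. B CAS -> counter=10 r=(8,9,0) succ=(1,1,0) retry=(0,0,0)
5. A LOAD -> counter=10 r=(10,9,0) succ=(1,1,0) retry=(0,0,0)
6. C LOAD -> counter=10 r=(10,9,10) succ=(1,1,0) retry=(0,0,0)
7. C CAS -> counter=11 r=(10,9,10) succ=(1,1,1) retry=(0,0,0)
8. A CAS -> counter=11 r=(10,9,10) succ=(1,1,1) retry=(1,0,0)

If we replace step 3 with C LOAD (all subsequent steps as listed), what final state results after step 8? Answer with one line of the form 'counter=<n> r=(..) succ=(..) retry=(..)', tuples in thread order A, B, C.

(re-executing from step 3 with the substitution; state before step 3: counter=9 r=(8,0,0) succ=(1,0,0) retry=(0,0,0))
3. C LOAD -> counter=9 r=(8,0,9) succ=(1,0,0) retry=(0,0,0)
4. B CAS -> counter=9 r=(8,0,9) succ=(1,0,0) retry=(0,1,0)
5. A LOAD -> counter=9 r=(9,0,9) succ=(1,0,0) retry=(0,1,0)
6. C LOAD -> counter=9 r=(9,0,9) succ=(1,0,0) retry=(0,1,0)
7. C CAS -> counter=10 r=(9,0,9) succ=(1,0,1) retry=(0,1,0)
8. A CAS -> counter=10 r=(9,0,9) succ=(1,0,1) retry=(1,1,0)

counter=10 r=(9,0,9) succ=(1,0,1) retry=(1,1,0)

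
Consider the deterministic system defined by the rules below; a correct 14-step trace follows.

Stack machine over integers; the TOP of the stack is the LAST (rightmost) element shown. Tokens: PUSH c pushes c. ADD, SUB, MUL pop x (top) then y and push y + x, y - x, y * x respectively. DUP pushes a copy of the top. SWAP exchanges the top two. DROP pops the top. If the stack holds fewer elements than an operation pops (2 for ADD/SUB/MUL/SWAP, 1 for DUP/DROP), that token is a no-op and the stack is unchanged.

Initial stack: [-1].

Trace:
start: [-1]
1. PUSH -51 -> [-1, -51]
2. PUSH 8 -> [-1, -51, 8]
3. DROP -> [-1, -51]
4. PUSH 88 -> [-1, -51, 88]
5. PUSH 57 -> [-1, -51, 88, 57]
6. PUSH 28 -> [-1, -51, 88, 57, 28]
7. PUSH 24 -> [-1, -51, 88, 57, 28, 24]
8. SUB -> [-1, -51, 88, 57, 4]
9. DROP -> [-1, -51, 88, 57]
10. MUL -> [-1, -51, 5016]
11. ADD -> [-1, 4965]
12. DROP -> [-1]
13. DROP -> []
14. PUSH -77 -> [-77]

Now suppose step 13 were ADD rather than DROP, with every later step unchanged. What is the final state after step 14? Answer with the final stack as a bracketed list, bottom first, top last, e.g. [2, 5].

(re-executing from step 13 with the substitution; state before step 13: [-1])
13. ADD -> [-1]
14. PUSH -77 -> [-1, -77]

[-1, -77]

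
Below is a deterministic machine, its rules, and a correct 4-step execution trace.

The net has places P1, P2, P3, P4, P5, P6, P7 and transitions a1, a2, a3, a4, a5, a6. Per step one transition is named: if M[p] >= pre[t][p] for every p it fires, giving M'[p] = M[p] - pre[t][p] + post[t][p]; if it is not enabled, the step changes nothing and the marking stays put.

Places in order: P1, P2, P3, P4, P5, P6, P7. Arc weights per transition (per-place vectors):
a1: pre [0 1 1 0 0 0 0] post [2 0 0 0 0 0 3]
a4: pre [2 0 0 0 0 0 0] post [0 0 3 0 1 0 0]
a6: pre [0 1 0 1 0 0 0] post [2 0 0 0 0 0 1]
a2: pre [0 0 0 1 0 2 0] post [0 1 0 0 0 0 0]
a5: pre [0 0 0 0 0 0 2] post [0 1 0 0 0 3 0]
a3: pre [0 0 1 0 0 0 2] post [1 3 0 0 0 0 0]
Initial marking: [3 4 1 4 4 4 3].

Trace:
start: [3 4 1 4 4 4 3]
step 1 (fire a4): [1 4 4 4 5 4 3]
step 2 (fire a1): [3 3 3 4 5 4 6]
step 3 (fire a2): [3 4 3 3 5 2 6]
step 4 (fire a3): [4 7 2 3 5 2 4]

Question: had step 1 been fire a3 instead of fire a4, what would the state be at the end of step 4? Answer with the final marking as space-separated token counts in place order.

4 8 0 3 4 2 1

(re-executing from step 1 with the substitution; state before step 1: [3 4 1 4 4 4 3])
step 1 (fire a3): [4 7 0 4 4 4 1]
step 2 (fire a1): [4 7 0 4 4 4 1]
step 3 (fire a2): [4 8 0 3 4 2 1]
step 4 (fire a3): [4 8 0 3 4 2 1]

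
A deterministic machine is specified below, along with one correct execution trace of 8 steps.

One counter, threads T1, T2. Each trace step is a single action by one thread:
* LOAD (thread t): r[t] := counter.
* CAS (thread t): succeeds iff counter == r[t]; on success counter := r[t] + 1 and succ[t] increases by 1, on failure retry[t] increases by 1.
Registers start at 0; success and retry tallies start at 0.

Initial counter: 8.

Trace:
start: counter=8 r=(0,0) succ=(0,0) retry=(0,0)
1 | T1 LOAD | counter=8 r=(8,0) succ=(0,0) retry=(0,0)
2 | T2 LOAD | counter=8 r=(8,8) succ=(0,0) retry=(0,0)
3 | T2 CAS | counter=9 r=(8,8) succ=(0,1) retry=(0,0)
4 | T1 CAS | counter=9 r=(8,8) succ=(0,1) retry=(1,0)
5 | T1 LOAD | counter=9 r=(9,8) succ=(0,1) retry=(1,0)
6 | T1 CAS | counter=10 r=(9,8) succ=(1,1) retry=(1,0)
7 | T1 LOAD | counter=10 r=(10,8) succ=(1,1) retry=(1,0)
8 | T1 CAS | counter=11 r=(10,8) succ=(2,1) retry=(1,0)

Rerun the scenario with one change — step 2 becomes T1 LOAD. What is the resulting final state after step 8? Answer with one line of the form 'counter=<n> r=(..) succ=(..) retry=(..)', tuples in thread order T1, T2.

(re-executing from step 2 with the substitution; state before step 2: counter=8 r=(8,0) succ=(0,0) retry=(0,0))
2 | T1 LOAD | counter=8 r=(8,0) succ=(0,0) retry=(0,0)
3 | T2 CAS | counter=8 r=(8,0) succ=(0,0) retry=(0,1)
4 | T1 CAS | counter=9 r=(8,0) succ=(1,0) retry=(0,1)
5 | T1 LOAD | counter=9 r=(9,0) succ=(1,0) retry=(0,1)
6 | T1 CAS | counter=10 r=(9,0) succ=(2,0) retry=(0,1)
7 | T1 LOAD | counter=10 r=(10,0) succ=(2,0) retry=(0,1)
8 | T1 CAS | counter=11 r=(10,0) succ=(3,0) retry=(0,1)

counter=11 r=(10,0) succ=(3,0) retry=(0,1)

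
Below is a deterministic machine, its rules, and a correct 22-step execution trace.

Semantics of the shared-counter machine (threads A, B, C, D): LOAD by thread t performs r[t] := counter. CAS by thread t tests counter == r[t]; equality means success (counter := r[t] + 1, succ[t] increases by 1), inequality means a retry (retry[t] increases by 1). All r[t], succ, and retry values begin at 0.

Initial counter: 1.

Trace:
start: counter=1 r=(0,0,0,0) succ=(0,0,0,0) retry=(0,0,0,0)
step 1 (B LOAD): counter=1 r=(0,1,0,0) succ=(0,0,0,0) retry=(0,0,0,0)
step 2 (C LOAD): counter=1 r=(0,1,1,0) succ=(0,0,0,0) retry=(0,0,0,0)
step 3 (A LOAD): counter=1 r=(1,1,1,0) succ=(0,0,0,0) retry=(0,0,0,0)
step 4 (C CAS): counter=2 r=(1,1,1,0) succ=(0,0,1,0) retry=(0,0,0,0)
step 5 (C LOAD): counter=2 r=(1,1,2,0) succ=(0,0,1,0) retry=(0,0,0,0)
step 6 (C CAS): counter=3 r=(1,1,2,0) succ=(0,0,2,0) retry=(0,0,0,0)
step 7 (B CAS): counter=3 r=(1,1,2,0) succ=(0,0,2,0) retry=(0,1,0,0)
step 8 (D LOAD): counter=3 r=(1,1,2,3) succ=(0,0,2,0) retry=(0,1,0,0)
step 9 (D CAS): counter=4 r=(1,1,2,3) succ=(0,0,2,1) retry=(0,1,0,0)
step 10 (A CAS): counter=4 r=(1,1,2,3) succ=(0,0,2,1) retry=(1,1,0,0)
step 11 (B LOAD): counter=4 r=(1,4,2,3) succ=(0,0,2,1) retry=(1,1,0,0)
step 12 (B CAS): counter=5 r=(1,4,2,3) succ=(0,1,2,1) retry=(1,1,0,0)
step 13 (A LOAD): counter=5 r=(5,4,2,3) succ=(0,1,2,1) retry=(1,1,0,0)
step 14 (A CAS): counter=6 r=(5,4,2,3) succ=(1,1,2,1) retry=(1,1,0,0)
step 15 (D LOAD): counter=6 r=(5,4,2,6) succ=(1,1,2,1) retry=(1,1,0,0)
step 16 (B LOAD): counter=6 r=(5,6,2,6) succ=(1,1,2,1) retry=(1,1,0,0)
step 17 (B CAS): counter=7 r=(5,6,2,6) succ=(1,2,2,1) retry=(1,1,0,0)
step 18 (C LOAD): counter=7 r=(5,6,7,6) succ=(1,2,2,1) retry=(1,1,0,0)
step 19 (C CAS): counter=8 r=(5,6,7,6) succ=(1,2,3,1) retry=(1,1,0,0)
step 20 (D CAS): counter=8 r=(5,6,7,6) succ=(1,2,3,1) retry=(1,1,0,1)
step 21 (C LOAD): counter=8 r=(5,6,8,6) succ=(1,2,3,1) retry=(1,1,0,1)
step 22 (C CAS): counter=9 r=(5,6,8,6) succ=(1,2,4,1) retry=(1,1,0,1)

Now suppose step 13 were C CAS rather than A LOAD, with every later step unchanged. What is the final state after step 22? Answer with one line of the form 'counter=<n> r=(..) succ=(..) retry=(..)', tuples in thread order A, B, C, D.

(re-executing from step 13 with the substitution; state before step 13: counter=5 r=(1,4,2,3) succ=(0,1,2,1) retry=(1,1,0,0))
step 13 (C CAS): counter=5 r=(1,4,2,3) succ=(0,1,2,1) retry=(1,1,1,0)
step 14 (A CAS): counter=5 r=(1,4,2,3) succ=(0,1,2,1) retry=(2,1,1,0)
step 15 (D LOAD): counter=5 r=(1,4,2,5) succ=(0,1,2,1) retry=(2,1,1,0)
step 16 (B LOAD): counter=5 r=(1,5,2,5) succ=(0,1,2,1) retry=(2,1,1,0)
step 17 (B CAS): counter=6 r=(1,5,2,5) succ=(0,2,2,1) retry=(2,1,1,0)
step 18 (C LOAD): counter=6 r=(1,5,6,5) succ=(0,2,2,1) retry=(2,1,1,0)
step 19 (C CAS): counter=7 r=(1,5,6,5) succ=(0,2,3,1) retry=(2,1,1,0)
step 20 (D CAS): counter=7 r=(1,5,6,5) succ=(0,2,3,1) retry=(2,1,1,1)
step 21 (C LOAD): counter=7 r=(1,5,7,5) succ=(0,2,3,1) retry=(2,1,1,1)
step 22 (C CAS): counter=8 r=(1,5,7,5) succ=(0,2,4,1) retry=(2,1,1,1)

counter=8 r=(1,5,7,5) succ=(0,2,4,1) retry=(2,1,1,1)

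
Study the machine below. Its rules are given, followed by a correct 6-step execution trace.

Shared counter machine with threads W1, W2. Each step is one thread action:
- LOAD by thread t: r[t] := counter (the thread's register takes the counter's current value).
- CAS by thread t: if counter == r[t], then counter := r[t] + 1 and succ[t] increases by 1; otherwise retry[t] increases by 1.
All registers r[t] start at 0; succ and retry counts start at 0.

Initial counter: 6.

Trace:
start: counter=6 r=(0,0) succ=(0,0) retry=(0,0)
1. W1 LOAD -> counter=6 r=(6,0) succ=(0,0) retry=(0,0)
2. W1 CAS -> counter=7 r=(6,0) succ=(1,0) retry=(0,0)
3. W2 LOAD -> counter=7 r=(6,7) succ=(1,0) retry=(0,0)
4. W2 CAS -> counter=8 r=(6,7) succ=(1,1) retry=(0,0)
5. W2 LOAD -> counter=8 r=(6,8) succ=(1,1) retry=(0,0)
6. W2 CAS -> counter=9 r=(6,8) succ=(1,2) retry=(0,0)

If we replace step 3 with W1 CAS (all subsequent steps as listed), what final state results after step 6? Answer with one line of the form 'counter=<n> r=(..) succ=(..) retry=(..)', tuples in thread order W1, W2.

(re-executing from step 3 with the substitution; state before step 3: counter=7 r=(6,0) succ=(1,0) retry=(0,0))
3. W1 CAS -> counter=7 r=(6,0) succ=(1,0) retry=(1,0)
4. W2 CAS -> counter=7 r=(6,0) succ=(1,0) retry=(1,1)
5. W2 LOAD -> counter=7 r=(6,7) succ=(1,0) retry=(1,1)
6. W2 CAS -> counter=8 r=(6,7) succ=(1,1) retry=(1,1)

counter=8 r=(6,7) succ=(1,1) retry=(1,1)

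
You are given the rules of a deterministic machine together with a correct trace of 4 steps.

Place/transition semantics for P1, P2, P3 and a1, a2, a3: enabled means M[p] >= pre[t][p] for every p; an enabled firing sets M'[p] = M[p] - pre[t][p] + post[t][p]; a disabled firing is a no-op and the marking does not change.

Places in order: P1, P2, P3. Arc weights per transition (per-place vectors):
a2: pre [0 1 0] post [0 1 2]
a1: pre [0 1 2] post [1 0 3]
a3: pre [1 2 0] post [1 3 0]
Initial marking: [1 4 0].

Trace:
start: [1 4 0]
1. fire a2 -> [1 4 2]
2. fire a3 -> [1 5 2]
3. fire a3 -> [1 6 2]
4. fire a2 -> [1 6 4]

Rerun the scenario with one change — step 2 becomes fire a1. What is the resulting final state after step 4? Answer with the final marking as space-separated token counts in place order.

2 4 5

(re-executing from step 2 with the substitution; state before step 2: [1 4 2])
2. fire a1 -> [2 3 3]
3. fire a3 -> [2 4 3]
4. fire a2 -> [2 4 5]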